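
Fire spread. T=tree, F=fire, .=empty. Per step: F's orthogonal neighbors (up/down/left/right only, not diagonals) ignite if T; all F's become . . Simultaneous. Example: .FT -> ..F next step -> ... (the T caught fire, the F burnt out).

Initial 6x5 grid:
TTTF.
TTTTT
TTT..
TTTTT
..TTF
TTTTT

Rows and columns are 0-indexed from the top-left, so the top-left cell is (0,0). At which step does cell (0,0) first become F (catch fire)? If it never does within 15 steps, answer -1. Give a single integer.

Step 1: cell (0,0)='T' (+5 fires, +2 burnt)
Step 2: cell (0,0)='T' (+6 fires, +5 burnt)
Step 3: cell (0,0)='F' (+5 fires, +6 burnt)
  -> target ignites at step 3
Step 4: cell (0,0)='.' (+4 fires, +5 burnt)
Step 5: cell (0,0)='.' (+3 fires, +4 burnt)
Step 6: cell (0,0)='.' (+0 fires, +3 burnt)
  fire out at step 6

3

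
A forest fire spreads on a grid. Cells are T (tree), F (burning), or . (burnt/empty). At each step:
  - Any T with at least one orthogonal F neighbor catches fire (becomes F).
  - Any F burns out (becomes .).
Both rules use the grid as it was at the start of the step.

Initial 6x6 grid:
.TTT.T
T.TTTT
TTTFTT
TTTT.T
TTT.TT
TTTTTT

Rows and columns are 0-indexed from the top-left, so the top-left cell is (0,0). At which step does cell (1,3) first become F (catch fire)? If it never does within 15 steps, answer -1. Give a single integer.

Step 1: cell (1,3)='F' (+4 fires, +1 burnt)
  -> target ignites at step 1
Step 2: cell (1,3)='.' (+6 fires, +4 burnt)
Step 3: cell (1,3)='.' (+6 fires, +6 burnt)
Step 4: cell (1,3)='.' (+7 fires, +6 burnt)
Step 5: cell (1,3)='.' (+5 fires, +7 burnt)
Step 6: cell (1,3)='.' (+2 fires, +5 burnt)
Step 7: cell (1,3)='.' (+0 fires, +2 burnt)
  fire out at step 7

1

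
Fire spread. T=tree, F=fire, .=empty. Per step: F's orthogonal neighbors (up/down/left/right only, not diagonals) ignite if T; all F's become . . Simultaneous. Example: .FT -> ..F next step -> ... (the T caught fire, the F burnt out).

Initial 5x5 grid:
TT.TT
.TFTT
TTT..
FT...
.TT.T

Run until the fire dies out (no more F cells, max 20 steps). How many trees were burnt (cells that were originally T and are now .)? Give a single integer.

Answer: 13

Derivation:
Step 1: +5 fires, +2 burnt (F count now 5)
Step 2: +5 fires, +5 burnt (F count now 5)
Step 3: +3 fires, +5 burnt (F count now 3)
Step 4: +0 fires, +3 burnt (F count now 0)
Fire out after step 4
Initially T: 14, now '.': 24
Total burnt (originally-T cells now '.'): 13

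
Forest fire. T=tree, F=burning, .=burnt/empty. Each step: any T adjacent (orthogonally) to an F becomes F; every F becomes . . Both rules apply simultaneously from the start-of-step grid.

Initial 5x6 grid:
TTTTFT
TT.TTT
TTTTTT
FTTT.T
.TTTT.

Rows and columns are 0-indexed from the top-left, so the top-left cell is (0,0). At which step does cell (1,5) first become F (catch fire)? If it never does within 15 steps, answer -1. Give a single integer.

Step 1: cell (1,5)='T' (+5 fires, +2 burnt)
Step 2: cell (1,5)='F' (+8 fires, +5 burnt)
  -> target ignites at step 2
Step 3: cell (1,5)='.' (+8 fires, +8 burnt)
Step 4: cell (1,5)='.' (+2 fires, +8 burnt)
Step 5: cell (1,5)='.' (+1 fires, +2 burnt)
Step 6: cell (1,5)='.' (+0 fires, +1 burnt)
  fire out at step 6

2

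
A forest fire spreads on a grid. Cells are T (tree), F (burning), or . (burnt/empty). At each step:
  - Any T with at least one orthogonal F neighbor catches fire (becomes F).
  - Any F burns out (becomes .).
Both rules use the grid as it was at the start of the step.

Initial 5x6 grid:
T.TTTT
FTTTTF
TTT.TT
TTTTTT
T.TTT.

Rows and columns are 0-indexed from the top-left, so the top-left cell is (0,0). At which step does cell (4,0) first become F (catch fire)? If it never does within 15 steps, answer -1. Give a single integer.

Step 1: cell (4,0)='T' (+6 fires, +2 burnt)
Step 2: cell (4,0)='T' (+7 fires, +6 burnt)
Step 3: cell (4,0)='F' (+6 fires, +7 burnt)
  -> target ignites at step 3
Step 4: cell (4,0)='.' (+3 fires, +6 burnt)
Step 5: cell (4,0)='.' (+2 fires, +3 burnt)
Step 6: cell (4,0)='.' (+0 fires, +2 burnt)
  fire out at step 6

3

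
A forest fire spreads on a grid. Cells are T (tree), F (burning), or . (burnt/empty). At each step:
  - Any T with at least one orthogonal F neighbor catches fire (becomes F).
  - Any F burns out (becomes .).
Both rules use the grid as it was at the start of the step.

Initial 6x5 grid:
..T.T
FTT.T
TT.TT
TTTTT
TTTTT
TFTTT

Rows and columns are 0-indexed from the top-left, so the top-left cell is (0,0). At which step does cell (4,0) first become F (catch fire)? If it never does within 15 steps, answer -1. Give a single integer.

Step 1: cell (4,0)='T' (+5 fires, +2 burnt)
Step 2: cell (4,0)='F' (+7 fires, +5 burnt)
  -> target ignites at step 2
Step 3: cell (4,0)='.' (+4 fires, +7 burnt)
Step 4: cell (4,0)='.' (+2 fires, +4 burnt)
Step 5: cell (4,0)='.' (+2 fires, +2 burnt)
Step 6: cell (4,0)='.' (+1 fires, +2 burnt)
Step 7: cell (4,0)='.' (+1 fires, +1 burnt)
Step 8: cell (4,0)='.' (+1 fires, +1 burnt)
Step 9: cell (4,0)='.' (+0 fires, +1 burnt)
  fire out at step 9

2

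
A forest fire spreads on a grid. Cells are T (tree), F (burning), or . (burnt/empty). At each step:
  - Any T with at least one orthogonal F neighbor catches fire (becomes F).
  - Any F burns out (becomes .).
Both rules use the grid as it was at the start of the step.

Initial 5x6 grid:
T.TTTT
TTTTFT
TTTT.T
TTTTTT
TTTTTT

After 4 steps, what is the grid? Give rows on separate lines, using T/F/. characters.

Step 1: 3 trees catch fire, 1 burn out
  T.TTFT
  TTTF.F
  TTTT.T
  TTTTTT
  TTTTTT
Step 2: 5 trees catch fire, 3 burn out
  T.TF.F
  TTF...
  TTTF.F
  TTTTTT
  TTTTTT
Step 3: 5 trees catch fire, 5 burn out
  T.F...
  TF....
  TTF...
  TTTFTF
  TTTTTT
Step 4: 6 trees catch fire, 5 burn out
  T.....
  F.....
  TF....
  TTF.F.
  TTTFTF

T.....
F.....
TF....
TTF.F.
TTTFTF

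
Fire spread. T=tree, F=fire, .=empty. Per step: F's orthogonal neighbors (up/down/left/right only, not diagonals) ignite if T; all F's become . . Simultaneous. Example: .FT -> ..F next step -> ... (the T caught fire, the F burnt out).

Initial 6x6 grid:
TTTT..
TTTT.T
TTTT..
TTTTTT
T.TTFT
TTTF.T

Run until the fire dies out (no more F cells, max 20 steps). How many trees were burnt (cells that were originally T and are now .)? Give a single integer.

Step 1: +4 fires, +2 burnt (F count now 4)
Step 2: +5 fires, +4 burnt (F count now 5)
Step 3: +3 fires, +5 burnt (F count now 3)
Step 4: +4 fires, +3 burnt (F count now 4)
Step 5: +4 fires, +4 burnt (F count now 4)
Step 6: +3 fires, +4 burnt (F count now 3)
Step 7: +2 fires, +3 burnt (F count now 2)
Step 8: +1 fires, +2 burnt (F count now 1)
Step 9: +0 fires, +1 burnt (F count now 0)
Fire out after step 9
Initially T: 27, now '.': 35
Total burnt (originally-T cells now '.'): 26

Answer: 26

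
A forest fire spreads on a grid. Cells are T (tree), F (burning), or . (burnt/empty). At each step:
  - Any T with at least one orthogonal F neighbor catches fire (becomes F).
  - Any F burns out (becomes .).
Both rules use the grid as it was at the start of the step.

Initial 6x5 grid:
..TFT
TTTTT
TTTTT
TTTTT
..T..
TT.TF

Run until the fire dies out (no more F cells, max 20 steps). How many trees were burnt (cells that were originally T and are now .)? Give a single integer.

Answer: 19

Derivation:
Step 1: +4 fires, +2 burnt (F count now 4)
Step 2: +3 fires, +4 burnt (F count now 3)
Step 3: +4 fires, +3 burnt (F count now 4)
Step 4: +4 fires, +4 burnt (F count now 4)
Step 5: +3 fires, +4 burnt (F count now 3)
Step 6: +1 fires, +3 burnt (F count now 1)
Step 7: +0 fires, +1 burnt (F count now 0)
Fire out after step 7
Initially T: 21, now '.': 28
Total burnt (originally-T cells now '.'): 19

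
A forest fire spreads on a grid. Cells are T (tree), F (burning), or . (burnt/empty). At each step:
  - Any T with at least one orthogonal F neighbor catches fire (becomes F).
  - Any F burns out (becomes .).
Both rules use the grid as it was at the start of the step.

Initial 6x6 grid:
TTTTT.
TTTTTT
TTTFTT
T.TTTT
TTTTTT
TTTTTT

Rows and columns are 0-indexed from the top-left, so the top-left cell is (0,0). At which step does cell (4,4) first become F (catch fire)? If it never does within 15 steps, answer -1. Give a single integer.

Step 1: cell (4,4)='T' (+4 fires, +1 burnt)
Step 2: cell (4,4)='T' (+8 fires, +4 burnt)
Step 3: cell (4,4)='F' (+9 fires, +8 burnt)
  -> target ignites at step 3
Step 4: cell (4,4)='.' (+7 fires, +9 burnt)
Step 5: cell (4,4)='.' (+4 fires, +7 burnt)
Step 6: cell (4,4)='.' (+1 fires, +4 burnt)
Step 7: cell (4,4)='.' (+0 fires, +1 burnt)
  fire out at step 7

3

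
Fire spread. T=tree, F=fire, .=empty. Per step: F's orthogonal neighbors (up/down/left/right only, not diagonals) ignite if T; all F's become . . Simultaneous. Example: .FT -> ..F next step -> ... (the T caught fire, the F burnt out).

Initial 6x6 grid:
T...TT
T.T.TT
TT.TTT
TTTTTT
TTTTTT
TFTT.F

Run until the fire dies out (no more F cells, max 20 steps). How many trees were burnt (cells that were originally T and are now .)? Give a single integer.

Step 1: +4 fires, +2 burnt (F count now 4)
Step 2: +6 fires, +4 burnt (F count now 6)
Step 3: +6 fires, +6 burnt (F count now 6)
Step 4: +4 fires, +6 burnt (F count now 4)
Step 5: +4 fires, +4 burnt (F count now 4)
Step 6: +2 fires, +4 burnt (F count now 2)
Step 7: +0 fires, +2 burnt (F count now 0)
Fire out after step 7
Initially T: 27, now '.': 35
Total burnt (originally-T cells now '.'): 26

Answer: 26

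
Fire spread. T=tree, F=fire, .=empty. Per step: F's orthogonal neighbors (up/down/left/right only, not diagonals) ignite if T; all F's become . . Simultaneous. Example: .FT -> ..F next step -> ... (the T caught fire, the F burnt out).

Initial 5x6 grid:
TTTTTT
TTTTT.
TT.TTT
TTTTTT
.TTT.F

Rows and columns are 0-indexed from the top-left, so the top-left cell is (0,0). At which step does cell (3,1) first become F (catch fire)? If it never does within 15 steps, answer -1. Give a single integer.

Step 1: cell (3,1)='T' (+1 fires, +1 burnt)
Step 2: cell (3,1)='T' (+2 fires, +1 burnt)
Step 3: cell (3,1)='T' (+2 fires, +2 burnt)
Step 4: cell (3,1)='T' (+4 fires, +2 burnt)
Step 5: cell (3,1)='F' (+4 fires, +4 burnt)
  -> target ignites at step 5
Step 6: cell (3,1)='.' (+6 fires, +4 burnt)
Step 7: cell (3,1)='.' (+3 fires, +6 burnt)
Step 8: cell (3,1)='.' (+2 fires, +3 burnt)
Step 9: cell (3,1)='.' (+1 fires, +2 burnt)
Step 10: cell (3,1)='.' (+0 fires, +1 burnt)
  fire out at step 10

5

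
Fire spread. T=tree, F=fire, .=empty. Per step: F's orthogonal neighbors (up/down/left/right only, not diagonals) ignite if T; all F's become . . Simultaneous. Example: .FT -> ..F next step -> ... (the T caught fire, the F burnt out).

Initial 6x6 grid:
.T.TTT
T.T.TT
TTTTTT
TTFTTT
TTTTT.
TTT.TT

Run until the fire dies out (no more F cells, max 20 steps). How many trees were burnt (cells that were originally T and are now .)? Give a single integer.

Step 1: +4 fires, +1 burnt (F count now 4)
Step 2: +8 fires, +4 burnt (F count now 8)
Step 3: +6 fires, +8 burnt (F count now 6)
Step 4: +5 fires, +6 burnt (F count now 5)
Step 5: +3 fires, +5 burnt (F count now 3)
Step 6: +2 fires, +3 burnt (F count now 2)
Step 7: +0 fires, +2 burnt (F count now 0)
Fire out after step 7
Initially T: 29, now '.': 35
Total burnt (originally-T cells now '.'): 28

Answer: 28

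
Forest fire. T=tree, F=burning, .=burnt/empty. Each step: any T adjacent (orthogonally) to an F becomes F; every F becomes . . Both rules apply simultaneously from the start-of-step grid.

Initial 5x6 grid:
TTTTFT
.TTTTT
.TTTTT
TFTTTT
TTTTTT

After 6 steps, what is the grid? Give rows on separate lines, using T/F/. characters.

Step 1: 7 trees catch fire, 2 burn out
  TTTF.F
  .TTTFT
  .FTTTT
  F.FTTT
  TFTTTT
Step 2: 9 trees catch fire, 7 burn out
  TTF...
  .FTF.F
  ..FTFT
  ...FTT
  F.FTTT
Step 3: 6 trees catch fire, 9 burn out
  TF....
  ..F...
  ...F.F
  ....FT
  ...FTT
Step 4: 3 trees catch fire, 6 burn out
  F.....
  ......
  ......
  .....F
  ....FT
Step 5: 1 trees catch fire, 3 burn out
  ......
  ......
  ......
  ......
  .....F
Step 6: 0 trees catch fire, 1 burn out
  ......
  ......
  ......
  ......
  ......

......
......
......
......
......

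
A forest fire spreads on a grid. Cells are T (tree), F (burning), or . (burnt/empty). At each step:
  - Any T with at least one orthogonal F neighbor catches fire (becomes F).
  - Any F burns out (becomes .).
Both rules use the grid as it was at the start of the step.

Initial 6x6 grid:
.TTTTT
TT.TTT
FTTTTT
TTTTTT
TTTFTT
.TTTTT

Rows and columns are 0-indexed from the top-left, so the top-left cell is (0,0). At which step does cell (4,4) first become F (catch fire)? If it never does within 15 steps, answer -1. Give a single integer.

Step 1: cell (4,4)='F' (+7 fires, +2 burnt)
  -> target ignites at step 1
Step 2: cell (4,4)='.' (+11 fires, +7 burnt)
Step 3: cell (4,4)='.' (+6 fires, +11 burnt)
Step 4: cell (4,4)='.' (+4 fires, +6 burnt)
Step 5: cell (4,4)='.' (+2 fires, +4 burnt)
Step 6: cell (4,4)='.' (+1 fires, +2 burnt)
Step 7: cell (4,4)='.' (+0 fires, +1 burnt)
  fire out at step 7

1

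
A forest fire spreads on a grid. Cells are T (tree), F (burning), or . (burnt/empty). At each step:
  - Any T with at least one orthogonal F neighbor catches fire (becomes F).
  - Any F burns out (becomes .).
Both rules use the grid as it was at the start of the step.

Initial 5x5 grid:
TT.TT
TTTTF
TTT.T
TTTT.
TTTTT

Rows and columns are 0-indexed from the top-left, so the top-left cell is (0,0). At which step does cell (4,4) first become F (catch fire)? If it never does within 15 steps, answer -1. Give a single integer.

Step 1: cell (4,4)='T' (+3 fires, +1 burnt)
Step 2: cell (4,4)='T' (+2 fires, +3 burnt)
Step 3: cell (4,4)='T' (+2 fires, +2 burnt)
Step 4: cell (4,4)='T' (+4 fires, +2 burnt)
Step 5: cell (4,4)='T' (+5 fires, +4 burnt)
Step 6: cell (4,4)='T' (+3 fires, +5 burnt)
Step 7: cell (4,4)='F' (+2 fires, +3 burnt)
  -> target ignites at step 7
Step 8: cell (4,4)='.' (+0 fires, +2 burnt)
  fire out at step 8

7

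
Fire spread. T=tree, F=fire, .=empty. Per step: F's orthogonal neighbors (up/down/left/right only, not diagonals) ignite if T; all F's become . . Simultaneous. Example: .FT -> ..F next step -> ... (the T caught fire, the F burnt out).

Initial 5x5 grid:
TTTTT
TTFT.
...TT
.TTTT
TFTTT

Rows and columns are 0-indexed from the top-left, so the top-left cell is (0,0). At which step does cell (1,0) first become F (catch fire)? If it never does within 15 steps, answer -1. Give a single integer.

Step 1: cell (1,0)='T' (+6 fires, +2 burnt)
Step 2: cell (1,0)='F' (+6 fires, +6 burnt)
  -> target ignites at step 2
Step 3: cell (1,0)='.' (+5 fires, +6 burnt)
Step 4: cell (1,0)='.' (+1 fires, +5 burnt)
Step 5: cell (1,0)='.' (+0 fires, +1 burnt)
  fire out at step 5

2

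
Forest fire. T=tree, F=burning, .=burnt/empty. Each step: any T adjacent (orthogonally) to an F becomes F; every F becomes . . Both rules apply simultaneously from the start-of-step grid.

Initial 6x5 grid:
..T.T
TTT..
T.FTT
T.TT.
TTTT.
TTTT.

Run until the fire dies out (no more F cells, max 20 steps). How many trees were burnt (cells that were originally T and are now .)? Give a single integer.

Answer: 18

Derivation:
Step 1: +3 fires, +1 burnt (F count now 3)
Step 2: +5 fires, +3 burnt (F count now 5)
Step 3: +4 fires, +5 burnt (F count now 4)
Step 4: +4 fires, +4 burnt (F count now 4)
Step 5: +2 fires, +4 burnt (F count now 2)
Step 6: +0 fires, +2 burnt (F count now 0)
Fire out after step 6
Initially T: 19, now '.': 29
Total burnt (originally-T cells now '.'): 18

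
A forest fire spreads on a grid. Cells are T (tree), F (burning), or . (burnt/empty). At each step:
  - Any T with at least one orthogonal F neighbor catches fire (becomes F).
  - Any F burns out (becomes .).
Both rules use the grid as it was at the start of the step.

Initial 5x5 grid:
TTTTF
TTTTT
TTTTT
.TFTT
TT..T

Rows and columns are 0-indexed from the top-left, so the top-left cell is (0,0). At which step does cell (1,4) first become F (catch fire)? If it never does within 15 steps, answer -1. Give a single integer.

Step 1: cell (1,4)='F' (+5 fires, +2 burnt)
  -> target ignites at step 1
Step 2: cell (1,4)='.' (+8 fires, +5 burnt)
Step 3: cell (1,4)='.' (+5 fires, +8 burnt)
Step 4: cell (1,4)='.' (+2 fires, +5 burnt)
Step 5: cell (1,4)='.' (+0 fires, +2 burnt)
  fire out at step 5

1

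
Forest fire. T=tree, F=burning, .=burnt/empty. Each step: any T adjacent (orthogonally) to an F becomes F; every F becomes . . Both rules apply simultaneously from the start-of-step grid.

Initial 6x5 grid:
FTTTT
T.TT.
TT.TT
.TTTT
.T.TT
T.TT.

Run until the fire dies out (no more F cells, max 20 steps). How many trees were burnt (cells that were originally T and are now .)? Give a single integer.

Step 1: +2 fires, +1 burnt (F count now 2)
Step 2: +2 fires, +2 burnt (F count now 2)
Step 3: +3 fires, +2 burnt (F count now 3)
Step 4: +3 fires, +3 burnt (F count now 3)
Step 5: +3 fires, +3 burnt (F count now 3)
Step 6: +2 fires, +3 burnt (F count now 2)
Step 7: +2 fires, +2 burnt (F count now 2)
Step 8: +2 fires, +2 burnt (F count now 2)
Step 9: +1 fires, +2 burnt (F count now 1)
Step 10: +0 fires, +1 burnt (F count now 0)
Fire out after step 10
Initially T: 21, now '.': 29
Total burnt (originally-T cells now '.'): 20

Answer: 20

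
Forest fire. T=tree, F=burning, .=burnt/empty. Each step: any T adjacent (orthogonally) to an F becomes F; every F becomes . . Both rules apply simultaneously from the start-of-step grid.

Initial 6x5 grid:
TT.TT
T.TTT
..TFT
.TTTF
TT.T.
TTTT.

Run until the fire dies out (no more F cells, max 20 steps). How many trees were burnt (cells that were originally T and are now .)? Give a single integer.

Answer: 17

Derivation:
Step 1: +4 fires, +2 burnt (F count now 4)
Step 2: +5 fires, +4 burnt (F count now 5)
Step 3: +3 fires, +5 burnt (F count now 3)
Step 4: +2 fires, +3 burnt (F count now 2)
Step 5: +2 fires, +2 burnt (F count now 2)
Step 6: +1 fires, +2 burnt (F count now 1)
Step 7: +0 fires, +1 burnt (F count now 0)
Fire out after step 7
Initially T: 20, now '.': 27
Total burnt (originally-T cells now '.'): 17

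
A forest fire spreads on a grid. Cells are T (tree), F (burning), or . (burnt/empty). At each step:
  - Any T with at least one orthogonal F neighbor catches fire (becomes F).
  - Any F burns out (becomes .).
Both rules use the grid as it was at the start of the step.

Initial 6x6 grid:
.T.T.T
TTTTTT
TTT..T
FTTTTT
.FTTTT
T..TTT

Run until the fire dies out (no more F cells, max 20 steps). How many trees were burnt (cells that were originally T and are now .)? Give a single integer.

Answer: 25

Derivation:
Step 1: +3 fires, +2 burnt (F count now 3)
Step 2: +4 fires, +3 burnt (F count now 4)
Step 3: +5 fires, +4 burnt (F count now 5)
Step 4: +5 fires, +5 burnt (F count now 5)
Step 5: +3 fires, +5 burnt (F count now 3)
Step 6: +3 fires, +3 burnt (F count now 3)
Step 7: +1 fires, +3 burnt (F count now 1)
Step 8: +1 fires, +1 burnt (F count now 1)
Step 9: +0 fires, +1 burnt (F count now 0)
Fire out after step 9
Initially T: 26, now '.': 35
Total burnt (originally-T cells now '.'): 25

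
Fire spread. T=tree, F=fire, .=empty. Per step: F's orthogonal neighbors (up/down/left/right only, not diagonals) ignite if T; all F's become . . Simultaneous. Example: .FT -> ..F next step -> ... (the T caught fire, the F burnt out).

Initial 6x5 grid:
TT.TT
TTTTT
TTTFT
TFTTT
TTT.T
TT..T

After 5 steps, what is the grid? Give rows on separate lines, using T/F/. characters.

Step 1: 8 trees catch fire, 2 burn out
  TT.TT
  TTTFT
  TFF.F
  F.FFT
  TFT.T
  TT..T
Step 2: 9 trees catch fire, 8 burn out
  TT.FT
  TFF.F
  F....
  ....F
  F.F.T
  TF..T
Step 3: 5 trees catch fire, 9 burn out
  TF..F
  F....
  .....
  .....
  ....F
  F...T
Step 4: 2 trees catch fire, 5 burn out
  F....
  .....
  .....
  .....
  .....
  ....F
Step 5: 0 trees catch fire, 2 burn out
  .....
  .....
  .....
  .....
  .....
  .....

.....
.....
.....
.....
.....
.....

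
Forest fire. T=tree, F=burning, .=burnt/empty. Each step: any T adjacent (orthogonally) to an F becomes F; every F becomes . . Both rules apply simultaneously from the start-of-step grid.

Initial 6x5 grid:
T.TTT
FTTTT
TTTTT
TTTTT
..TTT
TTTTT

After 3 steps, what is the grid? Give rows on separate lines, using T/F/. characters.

Step 1: 3 trees catch fire, 1 burn out
  F.TTT
  .FTTT
  FTTTT
  TTTTT
  ..TTT
  TTTTT
Step 2: 3 trees catch fire, 3 burn out
  ..TTT
  ..FTT
  .FTTT
  FTTTT
  ..TTT
  TTTTT
Step 3: 4 trees catch fire, 3 burn out
  ..FTT
  ...FT
  ..FTT
  .FTTT
  ..TTT
  TTTTT

..FTT
...FT
..FTT
.FTTT
..TTT
TTTTT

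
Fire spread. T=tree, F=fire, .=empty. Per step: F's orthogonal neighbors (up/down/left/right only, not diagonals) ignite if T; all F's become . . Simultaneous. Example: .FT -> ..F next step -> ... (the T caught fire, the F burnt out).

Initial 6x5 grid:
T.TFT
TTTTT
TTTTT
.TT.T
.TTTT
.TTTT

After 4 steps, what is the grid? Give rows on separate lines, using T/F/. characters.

Step 1: 3 trees catch fire, 1 burn out
  T.F.F
  TTTFT
  TTTTT
  .TT.T
  .TTTT
  .TTTT
Step 2: 3 trees catch fire, 3 burn out
  T....
  TTF.F
  TTTFT
  .TT.T
  .TTTT
  .TTTT
Step 3: 3 trees catch fire, 3 burn out
  T....
  TF...
  TTF.F
  .TT.T
  .TTTT
  .TTTT
Step 4: 4 trees catch fire, 3 burn out
  T....
  F....
  TF...
  .TF.F
  .TTTT
  .TTTT

T....
F....
TF...
.TF.F
.TTTT
.TTTT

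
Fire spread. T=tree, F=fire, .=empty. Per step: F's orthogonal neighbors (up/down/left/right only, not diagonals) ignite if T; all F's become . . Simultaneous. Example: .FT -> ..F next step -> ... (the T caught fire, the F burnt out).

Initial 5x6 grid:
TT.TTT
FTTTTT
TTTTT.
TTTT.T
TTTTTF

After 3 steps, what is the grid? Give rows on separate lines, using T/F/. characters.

Step 1: 5 trees catch fire, 2 burn out
  FT.TTT
  .FTTTT
  FTTTT.
  TTTT.F
  TTTTF.
Step 2: 5 trees catch fire, 5 burn out
  .F.TTT
  ..FTTT
  .FTTT.
  FTTT..
  TTTF..
Step 3: 6 trees catch fire, 5 burn out
  ...TTT
  ...FTT
  ..FTT.
  .FTF..
  FTF...

...TTT
...FTT
..FTT.
.FTF..
FTF...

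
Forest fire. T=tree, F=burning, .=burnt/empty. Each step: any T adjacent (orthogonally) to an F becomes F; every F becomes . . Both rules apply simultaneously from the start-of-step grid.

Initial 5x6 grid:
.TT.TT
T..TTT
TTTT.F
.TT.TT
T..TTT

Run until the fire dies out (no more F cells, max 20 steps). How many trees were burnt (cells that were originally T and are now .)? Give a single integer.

Answer: 17

Derivation:
Step 1: +2 fires, +1 burnt (F count now 2)
Step 2: +4 fires, +2 burnt (F count now 4)
Step 3: +3 fires, +4 burnt (F count now 3)
Step 4: +2 fires, +3 burnt (F count now 2)
Step 5: +1 fires, +2 burnt (F count now 1)
Step 6: +2 fires, +1 burnt (F count now 2)
Step 7: +2 fires, +2 burnt (F count now 2)
Step 8: +1 fires, +2 burnt (F count now 1)
Step 9: +0 fires, +1 burnt (F count now 0)
Fire out after step 9
Initially T: 20, now '.': 27
Total burnt (originally-T cells now '.'): 17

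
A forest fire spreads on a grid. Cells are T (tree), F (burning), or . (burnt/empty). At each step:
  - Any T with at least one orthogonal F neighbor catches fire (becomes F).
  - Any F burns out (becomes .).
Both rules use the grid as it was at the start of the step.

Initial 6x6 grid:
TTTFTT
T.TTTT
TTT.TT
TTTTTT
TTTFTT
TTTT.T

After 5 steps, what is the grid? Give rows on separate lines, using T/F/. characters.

Step 1: 7 trees catch fire, 2 burn out
  TTF.FT
  T.TFTT
  TTT.TT
  TTTFTT
  TTF.FT
  TTTF.T
Step 2: 9 trees catch fire, 7 burn out
  TF...F
  T.F.FT
  TTT.TT
  TTF.FT
  TF...F
  TTF..T
Step 3: 9 trees catch fire, 9 burn out
  F.....
  T....F
  TTF.FT
  TF...F
  F.....
  TF...F
Step 4: 5 trees catch fire, 9 burn out
  ......
  F.....
  TF...F
  F.....
  ......
  F.....
Step 5: 1 trees catch fire, 5 burn out
  ......
  ......
  F.....
  ......
  ......
  ......

......
......
F.....
......
......
......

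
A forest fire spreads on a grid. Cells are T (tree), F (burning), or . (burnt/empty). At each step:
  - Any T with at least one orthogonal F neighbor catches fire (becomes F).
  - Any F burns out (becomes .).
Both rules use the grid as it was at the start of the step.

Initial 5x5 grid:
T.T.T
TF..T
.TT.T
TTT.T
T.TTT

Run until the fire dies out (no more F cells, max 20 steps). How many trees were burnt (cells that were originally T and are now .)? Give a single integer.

Step 1: +2 fires, +1 burnt (F count now 2)
Step 2: +3 fires, +2 burnt (F count now 3)
Step 3: +2 fires, +3 burnt (F count now 2)
Step 4: +2 fires, +2 burnt (F count now 2)
Step 5: +1 fires, +2 burnt (F count now 1)
Step 6: +1 fires, +1 burnt (F count now 1)
Step 7: +1 fires, +1 burnt (F count now 1)
Step 8: +1 fires, +1 burnt (F count now 1)
Step 9: +1 fires, +1 burnt (F count now 1)
Step 10: +1 fires, +1 burnt (F count now 1)
Step 11: +0 fires, +1 burnt (F count now 0)
Fire out after step 11
Initially T: 16, now '.': 24
Total burnt (originally-T cells now '.'): 15

Answer: 15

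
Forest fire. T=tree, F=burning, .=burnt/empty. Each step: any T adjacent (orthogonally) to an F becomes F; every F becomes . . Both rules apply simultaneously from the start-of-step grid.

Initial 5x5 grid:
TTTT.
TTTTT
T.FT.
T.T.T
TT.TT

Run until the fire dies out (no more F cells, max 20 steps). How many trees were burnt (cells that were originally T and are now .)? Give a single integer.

Answer: 15

Derivation:
Step 1: +3 fires, +1 burnt (F count now 3)
Step 2: +3 fires, +3 burnt (F count now 3)
Step 3: +4 fires, +3 burnt (F count now 4)
Step 4: +2 fires, +4 burnt (F count now 2)
Step 5: +1 fires, +2 burnt (F count now 1)
Step 6: +1 fires, +1 burnt (F count now 1)
Step 7: +1 fires, +1 burnt (F count now 1)
Step 8: +0 fires, +1 burnt (F count now 0)
Fire out after step 8
Initially T: 18, now '.': 22
Total burnt (originally-T cells now '.'): 15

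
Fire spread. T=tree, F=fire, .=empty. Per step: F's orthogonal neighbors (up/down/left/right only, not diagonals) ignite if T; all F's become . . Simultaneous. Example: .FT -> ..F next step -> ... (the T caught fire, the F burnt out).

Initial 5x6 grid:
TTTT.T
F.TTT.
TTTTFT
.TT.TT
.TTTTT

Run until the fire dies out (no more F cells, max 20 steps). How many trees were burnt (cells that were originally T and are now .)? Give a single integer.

Answer: 21

Derivation:
Step 1: +6 fires, +2 burnt (F count now 6)
Step 2: +6 fires, +6 burnt (F count now 6)
Step 3: +7 fires, +6 burnt (F count now 7)
Step 4: +2 fires, +7 burnt (F count now 2)
Step 5: +0 fires, +2 burnt (F count now 0)
Fire out after step 5
Initially T: 22, now '.': 29
Total burnt (originally-T cells now '.'): 21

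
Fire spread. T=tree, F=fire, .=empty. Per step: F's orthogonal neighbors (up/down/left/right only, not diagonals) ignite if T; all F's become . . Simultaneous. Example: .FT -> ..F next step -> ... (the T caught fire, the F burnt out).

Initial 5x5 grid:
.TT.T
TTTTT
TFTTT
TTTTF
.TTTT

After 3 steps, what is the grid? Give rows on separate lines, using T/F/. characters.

Step 1: 7 trees catch fire, 2 burn out
  .TT.T
  TFTTT
  F.FTF
  TFTF.
  .TTTF
Step 2: 9 trees catch fire, 7 burn out
  .FT.T
  F.FTF
  ...F.
  F.F..
  .FTF.
Step 3: 4 trees catch fire, 9 burn out
  ..F.F
  ...F.
  .....
  .....
  ..F..

..F.F
...F.
.....
.....
..F..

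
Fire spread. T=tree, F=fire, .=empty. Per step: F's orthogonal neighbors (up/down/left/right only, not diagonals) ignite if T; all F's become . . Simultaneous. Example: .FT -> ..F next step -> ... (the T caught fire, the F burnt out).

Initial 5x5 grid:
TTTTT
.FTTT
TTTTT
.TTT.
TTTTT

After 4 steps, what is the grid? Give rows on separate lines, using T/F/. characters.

Step 1: 3 trees catch fire, 1 burn out
  TFTTT
  ..FTT
  TFTTT
  .TTT.
  TTTTT
Step 2: 6 trees catch fire, 3 burn out
  F.FTT
  ...FT
  F.FTT
  .FTT.
  TTTTT
Step 3: 5 trees catch fire, 6 burn out
  ...FT
  ....F
  ...FT
  ..FT.
  TFTTT
Step 4: 5 trees catch fire, 5 burn out
  ....F
  .....
  ....F
  ...F.
  F.FTT

....F
.....
....F
...F.
F.FTT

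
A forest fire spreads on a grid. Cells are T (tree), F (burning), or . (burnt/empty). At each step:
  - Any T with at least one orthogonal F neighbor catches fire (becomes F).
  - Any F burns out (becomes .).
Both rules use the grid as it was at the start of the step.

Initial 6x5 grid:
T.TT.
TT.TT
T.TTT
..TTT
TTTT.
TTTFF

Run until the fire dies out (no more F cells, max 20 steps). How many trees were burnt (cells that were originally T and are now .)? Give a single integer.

Step 1: +2 fires, +2 burnt (F count now 2)
Step 2: +3 fires, +2 burnt (F count now 3)
Step 3: +5 fires, +3 burnt (F count now 5)
Step 4: +4 fires, +5 burnt (F count now 4)
Step 5: +2 fires, +4 burnt (F count now 2)
Step 6: +1 fires, +2 burnt (F count now 1)
Step 7: +0 fires, +1 burnt (F count now 0)
Fire out after step 7
Initially T: 21, now '.': 26
Total burnt (originally-T cells now '.'): 17

Answer: 17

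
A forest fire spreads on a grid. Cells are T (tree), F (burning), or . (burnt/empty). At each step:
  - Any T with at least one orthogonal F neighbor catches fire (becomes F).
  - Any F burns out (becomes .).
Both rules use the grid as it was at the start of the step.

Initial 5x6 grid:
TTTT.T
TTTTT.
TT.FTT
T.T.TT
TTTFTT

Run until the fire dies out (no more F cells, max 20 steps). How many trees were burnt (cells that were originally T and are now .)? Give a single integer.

Step 1: +4 fires, +2 burnt (F count now 4)
Step 2: +8 fires, +4 burnt (F count now 8)
Step 3: +4 fires, +8 burnt (F count now 4)
Step 4: +4 fires, +4 burnt (F count now 4)
Step 5: +2 fires, +4 burnt (F count now 2)
Step 6: +0 fires, +2 burnt (F count now 0)
Fire out after step 6
Initially T: 23, now '.': 29
Total burnt (originally-T cells now '.'): 22

Answer: 22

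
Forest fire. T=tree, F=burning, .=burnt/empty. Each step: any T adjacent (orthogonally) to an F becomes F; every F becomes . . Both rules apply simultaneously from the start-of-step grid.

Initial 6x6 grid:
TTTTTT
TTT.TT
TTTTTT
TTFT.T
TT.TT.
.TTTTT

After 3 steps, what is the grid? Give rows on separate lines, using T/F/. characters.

Step 1: 3 trees catch fire, 1 burn out
  TTTTTT
  TTT.TT
  TTFTTT
  TF.F.T
  TT.TT.
  .TTTTT
Step 2: 6 trees catch fire, 3 burn out
  TTTTTT
  TTF.TT
  TF.FTT
  F....T
  TF.FT.
  .TTTTT
Step 3: 8 trees catch fire, 6 burn out
  TTFTTT
  TF..TT
  F...FT
  .....T
  F...F.
  .FTFTT

TTFTTT
TF..TT
F...FT
.....T
F...F.
.FTFTT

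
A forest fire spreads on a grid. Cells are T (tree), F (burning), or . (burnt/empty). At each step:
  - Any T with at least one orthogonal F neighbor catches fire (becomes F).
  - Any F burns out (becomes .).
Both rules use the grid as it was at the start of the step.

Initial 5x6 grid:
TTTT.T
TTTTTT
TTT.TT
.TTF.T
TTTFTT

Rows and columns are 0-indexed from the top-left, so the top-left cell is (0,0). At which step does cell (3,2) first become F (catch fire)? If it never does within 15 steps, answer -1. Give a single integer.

Step 1: cell (3,2)='F' (+3 fires, +2 burnt)
  -> target ignites at step 1
Step 2: cell (3,2)='.' (+4 fires, +3 burnt)
Step 3: cell (3,2)='.' (+4 fires, +4 burnt)
Step 4: cell (3,2)='.' (+5 fires, +4 burnt)
Step 5: cell (3,2)='.' (+6 fires, +5 burnt)
Step 6: cell (3,2)='.' (+2 fires, +6 burnt)
Step 7: cell (3,2)='.' (+0 fires, +2 burnt)
  fire out at step 7

1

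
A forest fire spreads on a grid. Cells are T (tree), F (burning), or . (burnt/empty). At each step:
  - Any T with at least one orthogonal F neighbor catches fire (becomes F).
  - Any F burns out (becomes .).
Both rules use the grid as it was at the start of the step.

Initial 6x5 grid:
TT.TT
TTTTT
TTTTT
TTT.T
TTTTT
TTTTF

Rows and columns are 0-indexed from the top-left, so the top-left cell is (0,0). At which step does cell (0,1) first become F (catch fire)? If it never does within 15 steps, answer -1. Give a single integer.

Step 1: cell (0,1)='T' (+2 fires, +1 burnt)
Step 2: cell (0,1)='T' (+3 fires, +2 burnt)
Step 3: cell (0,1)='T' (+3 fires, +3 burnt)
Step 4: cell (0,1)='T' (+5 fires, +3 burnt)
Step 5: cell (0,1)='T' (+5 fires, +5 burnt)
Step 6: cell (0,1)='T' (+4 fires, +5 burnt)
Step 7: cell (0,1)='T' (+2 fires, +4 burnt)
Step 8: cell (0,1)='F' (+2 fires, +2 burnt)
  -> target ignites at step 8
Step 9: cell (0,1)='.' (+1 fires, +2 burnt)
Step 10: cell (0,1)='.' (+0 fires, +1 burnt)
  fire out at step 10

8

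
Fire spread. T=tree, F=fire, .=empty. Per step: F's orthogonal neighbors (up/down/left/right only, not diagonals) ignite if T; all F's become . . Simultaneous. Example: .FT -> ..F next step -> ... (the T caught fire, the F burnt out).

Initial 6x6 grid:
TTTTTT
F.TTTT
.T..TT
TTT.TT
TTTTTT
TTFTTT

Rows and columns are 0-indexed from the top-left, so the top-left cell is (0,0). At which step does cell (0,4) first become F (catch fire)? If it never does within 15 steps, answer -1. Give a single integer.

Step 1: cell (0,4)='T' (+4 fires, +2 burnt)
Step 2: cell (0,4)='T' (+6 fires, +4 burnt)
Step 3: cell (0,4)='T' (+5 fires, +6 burnt)
Step 4: cell (0,4)='T' (+6 fires, +5 burnt)
Step 5: cell (0,4)='F' (+4 fires, +6 burnt)
  -> target ignites at step 5
Step 6: cell (0,4)='.' (+3 fires, +4 burnt)
Step 7: cell (0,4)='.' (+1 fires, +3 burnt)
Step 8: cell (0,4)='.' (+0 fires, +1 burnt)
  fire out at step 8

5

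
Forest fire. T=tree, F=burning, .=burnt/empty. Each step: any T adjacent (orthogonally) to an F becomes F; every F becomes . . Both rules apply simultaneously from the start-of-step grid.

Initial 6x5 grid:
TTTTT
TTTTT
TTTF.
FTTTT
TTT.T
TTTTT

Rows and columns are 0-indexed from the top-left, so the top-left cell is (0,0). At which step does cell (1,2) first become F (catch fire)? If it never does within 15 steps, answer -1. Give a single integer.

Step 1: cell (1,2)='T' (+6 fires, +2 burnt)
Step 2: cell (1,2)='F' (+9 fires, +6 burnt)
  -> target ignites at step 2
Step 3: cell (1,2)='.' (+7 fires, +9 burnt)
Step 4: cell (1,2)='.' (+3 fires, +7 burnt)
Step 5: cell (1,2)='.' (+1 fires, +3 burnt)
Step 6: cell (1,2)='.' (+0 fires, +1 burnt)
  fire out at step 6

2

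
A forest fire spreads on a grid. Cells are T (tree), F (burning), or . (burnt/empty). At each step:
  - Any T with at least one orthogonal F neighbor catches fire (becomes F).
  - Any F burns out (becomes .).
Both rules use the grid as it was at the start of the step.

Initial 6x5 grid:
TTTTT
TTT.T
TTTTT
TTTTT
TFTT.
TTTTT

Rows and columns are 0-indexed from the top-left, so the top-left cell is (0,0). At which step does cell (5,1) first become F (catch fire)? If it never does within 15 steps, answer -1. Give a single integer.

Step 1: cell (5,1)='F' (+4 fires, +1 burnt)
  -> target ignites at step 1
Step 2: cell (5,1)='.' (+6 fires, +4 burnt)
Step 3: cell (5,1)='.' (+5 fires, +6 burnt)
Step 4: cell (5,1)='.' (+6 fires, +5 burnt)
Step 5: cell (5,1)='.' (+3 fires, +6 burnt)
Step 6: cell (5,1)='.' (+2 fires, +3 burnt)
Step 7: cell (5,1)='.' (+1 fires, +2 burnt)
Step 8: cell (5,1)='.' (+0 fires, +1 burnt)
  fire out at step 8

1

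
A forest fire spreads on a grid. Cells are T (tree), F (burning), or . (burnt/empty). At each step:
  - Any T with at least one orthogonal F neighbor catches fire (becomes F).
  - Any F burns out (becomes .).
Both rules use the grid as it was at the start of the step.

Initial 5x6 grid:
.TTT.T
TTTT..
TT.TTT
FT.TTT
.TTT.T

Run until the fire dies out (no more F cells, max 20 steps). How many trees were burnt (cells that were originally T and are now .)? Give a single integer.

Step 1: +2 fires, +1 burnt (F count now 2)
Step 2: +3 fires, +2 burnt (F count now 3)
Step 3: +2 fires, +3 burnt (F count now 2)
Step 4: +3 fires, +2 burnt (F count now 3)
Step 5: +3 fires, +3 burnt (F count now 3)
Step 6: +3 fires, +3 burnt (F count now 3)
Step 7: +2 fires, +3 burnt (F count now 2)
Step 8: +2 fires, +2 burnt (F count now 2)
Step 9: +0 fires, +2 burnt (F count now 0)
Fire out after step 9
Initially T: 21, now '.': 29
Total burnt (originally-T cells now '.'): 20

Answer: 20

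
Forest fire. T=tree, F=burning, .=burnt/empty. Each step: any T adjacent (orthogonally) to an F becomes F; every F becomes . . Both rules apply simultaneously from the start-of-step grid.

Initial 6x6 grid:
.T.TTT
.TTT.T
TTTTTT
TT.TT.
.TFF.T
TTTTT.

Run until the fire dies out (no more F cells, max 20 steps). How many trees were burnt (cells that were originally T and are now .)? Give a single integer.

Answer: 24

Derivation:
Step 1: +4 fires, +2 burnt (F count now 4)
Step 2: +5 fires, +4 burnt (F count now 5)
Step 3: +6 fires, +5 burnt (F count now 6)
Step 4: +5 fires, +6 burnt (F count now 5)
Step 5: +3 fires, +5 burnt (F count now 3)
Step 6: +1 fires, +3 burnt (F count now 1)
Step 7: +0 fires, +1 burnt (F count now 0)
Fire out after step 7
Initially T: 25, now '.': 35
Total burnt (originally-T cells now '.'): 24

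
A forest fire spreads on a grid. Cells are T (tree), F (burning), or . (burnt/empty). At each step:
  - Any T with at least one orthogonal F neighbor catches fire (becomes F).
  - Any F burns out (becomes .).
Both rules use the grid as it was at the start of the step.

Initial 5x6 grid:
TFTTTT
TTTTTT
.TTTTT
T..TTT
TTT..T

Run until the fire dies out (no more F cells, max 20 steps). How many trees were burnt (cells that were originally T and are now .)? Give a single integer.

Answer: 20

Derivation:
Step 1: +3 fires, +1 burnt (F count now 3)
Step 2: +4 fires, +3 burnt (F count now 4)
Step 3: +3 fires, +4 burnt (F count now 3)
Step 4: +3 fires, +3 burnt (F count now 3)
Step 5: +3 fires, +3 burnt (F count now 3)
Step 6: +2 fires, +3 burnt (F count now 2)
Step 7: +1 fires, +2 burnt (F count now 1)
Step 8: +1 fires, +1 burnt (F count now 1)
Step 9: +0 fires, +1 burnt (F count now 0)
Fire out after step 9
Initially T: 24, now '.': 26
Total burnt (originally-T cells now '.'): 20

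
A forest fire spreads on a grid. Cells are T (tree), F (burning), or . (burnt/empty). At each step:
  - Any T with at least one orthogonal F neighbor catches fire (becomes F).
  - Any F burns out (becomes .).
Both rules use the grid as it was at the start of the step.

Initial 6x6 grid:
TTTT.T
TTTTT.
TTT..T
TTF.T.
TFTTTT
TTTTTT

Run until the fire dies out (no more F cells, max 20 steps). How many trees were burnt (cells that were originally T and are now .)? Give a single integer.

Step 1: +5 fires, +2 burnt (F count now 5)
Step 2: +6 fires, +5 burnt (F count now 6)
Step 3: +6 fires, +6 burnt (F count now 6)
Step 4: +7 fires, +6 burnt (F count now 7)
Step 5: +2 fires, +7 burnt (F count now 2)
Step 6: +0 fires, +2 burnt (F count now 0)
Fire out after step 6
Initially T: 28, now '.': 34
Total burnt (originally-T cells now '.'): 26

Answer: 26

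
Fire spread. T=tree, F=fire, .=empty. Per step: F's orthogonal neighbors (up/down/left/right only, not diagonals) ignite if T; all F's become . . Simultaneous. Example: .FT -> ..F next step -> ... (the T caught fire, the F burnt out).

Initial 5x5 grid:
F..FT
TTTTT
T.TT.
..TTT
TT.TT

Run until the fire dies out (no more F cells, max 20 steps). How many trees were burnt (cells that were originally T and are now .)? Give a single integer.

Step 1: +3 fires, +2 burnt (F count now 3)
Step 2: +5 fires, +3 burnt (F count now 5)
Step 3: +2 fires, +5 burnt (F count now 2)
Step 4: +3 fires, +2 burnt (F count now 3)
Step 5: +1 fires, +3 burnt (F count now 1)
Step 6: +0 fires, +1 burnt (F count now 0)
Fire out after step 6
Initially T: 16, now '.': 23
Total burnt (originally-T cells now '.'): 14

Answer: 14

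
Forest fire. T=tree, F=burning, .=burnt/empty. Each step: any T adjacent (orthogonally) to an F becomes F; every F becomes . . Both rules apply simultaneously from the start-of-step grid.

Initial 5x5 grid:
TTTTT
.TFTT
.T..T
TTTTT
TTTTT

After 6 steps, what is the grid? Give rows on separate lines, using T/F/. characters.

Step 1: 3 trees catch fire, 1 burn out
  TTFTT
  .F.FT
  .T..T
  TTTTT
  TTTTT
Step 2: 4 trees catch fire, 3 burn out
  TF.FT
  ....F
  .F..T
  TTTTT
  TTTTT
Step 3: 4 trees catch fire, 4 burn out
  F...F
  .....
  ....F
  TFTTT
  TTTTT
Step 4: 4 trees catch fire, 4 burn out
  .....
  .....
  .....
  F.FTF
  TFTTT
Step 5: 4 trees catch fire, 4 burn out
  .....
  .....
  .....
  ...F.
  F.FTF
Step 6: 1 trees catch fire, 4 burn out
  .....
  .....
  .....
  .....
  ...F.

.....
.....
.....
.....
...F.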